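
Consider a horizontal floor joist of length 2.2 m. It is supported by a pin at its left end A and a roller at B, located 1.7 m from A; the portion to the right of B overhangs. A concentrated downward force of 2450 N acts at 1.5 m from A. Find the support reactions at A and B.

A_x = 0, A_y = 288.2 N, B_y = 2162 N

ΣM about A: B_y·1.7 − 2450·1.5 = 0 → B_y = 3675/1.7 = 2161.76 ≈ 2162 N.
ΣF_y = 0: A_y + 2161.76 − 2450 = 0 → A_y = 288.2 N.
ΣF_x = 0: no horizontal applied forces, so A_x = 0.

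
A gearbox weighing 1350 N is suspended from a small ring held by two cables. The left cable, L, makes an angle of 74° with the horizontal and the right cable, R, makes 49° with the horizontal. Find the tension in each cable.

ΣF_x = 0: −T_L·cos74° + T_R·cos49° = 0 → T_R = 0.420141·T_L.
ΣF_y = 0: T_L·sin74° + T_R·sin49° = 1350.
Substitute: T_L·(0.961262 + 0.420141·0.75471) = 1350 → T_L = 1056.05 ≈ 1056 N.
Then T_R = 0.420141 × 1056.05 = 443.7 N.

T_L = 1056 N, T_R = 443.7 N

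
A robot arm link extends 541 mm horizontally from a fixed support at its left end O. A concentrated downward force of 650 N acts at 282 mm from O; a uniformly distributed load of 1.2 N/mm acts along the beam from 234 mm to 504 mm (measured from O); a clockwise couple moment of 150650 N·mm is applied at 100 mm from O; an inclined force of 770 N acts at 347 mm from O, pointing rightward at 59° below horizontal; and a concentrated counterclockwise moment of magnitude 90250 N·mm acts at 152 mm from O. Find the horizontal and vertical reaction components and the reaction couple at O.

O_x = -396.6 N, O_y = 1634 N, M_O = 592300 N·mm

Resultant of the distributed load: 1.2 × 270 = 324 N at 369 mm from O.
ΣF_x = 0: O_x + 770·cos59° = 0 → O_x = -396.6 N.
ΣF_y = 0: O_y − 650 − 1.2·270 − 770·sin59° = 0 → O_y = 1634 N.
ΣM about O: M_O − 650·282 − (1.2·270)·369 − 150650 − 770·sin59°·347 + 90250 = 0 → M_O = 592300 N·mm.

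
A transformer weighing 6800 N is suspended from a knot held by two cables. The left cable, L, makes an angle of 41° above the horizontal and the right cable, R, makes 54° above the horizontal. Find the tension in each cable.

ΣF_x = 0: −T_L·cos41° + T_R·cos54° = 0 → T_R = 1.28399·T_L.
ΣF_y = 0: T_L·sin41° + T_R·sin54° = 6800.
Substitute: T_L·(0.656059 + 1.28399·0.809017) = 6800 → T_L = 4012.2 ≈ 4012 N.
Then T_R = 1.28399 × 4012.2 = 5152 N.

T_L = 4012 N, T_R = 5152 N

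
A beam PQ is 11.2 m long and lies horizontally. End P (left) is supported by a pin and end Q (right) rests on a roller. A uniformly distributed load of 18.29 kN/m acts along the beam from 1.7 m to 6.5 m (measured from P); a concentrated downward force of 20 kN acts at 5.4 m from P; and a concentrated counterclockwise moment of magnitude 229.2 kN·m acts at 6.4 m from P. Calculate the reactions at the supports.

P_x = 0, P_y = 86.48 kN, Q_y = 21.32 kN

Resultant of the distributed load: 18.29 × 4.8 = 87.792 kN at 4.1 m from P.
Moments about P: Q_y·11.2 − (18.29·4.8)·4.1 − 20·5.4 + 229.2 = 0 → Q_y = 238.7472/11.2 = 21.3167 ≈ 21.32 kN.
ΣF_y = 0: P_y + 21.3167 − 18.29·4.8 − 20 = 0 → P_y = 86.48 kN.
ΣF_x = 0: no horizontal applied forces, so P_x = 0.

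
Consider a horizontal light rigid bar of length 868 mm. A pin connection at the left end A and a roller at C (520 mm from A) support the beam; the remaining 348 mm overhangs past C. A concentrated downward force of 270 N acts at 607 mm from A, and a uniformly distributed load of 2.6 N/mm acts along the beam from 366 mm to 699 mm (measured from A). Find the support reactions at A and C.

Resultant of the distributed load: 2.6 × 333 = 865.8 N at 532.5 mm from A.
ΣM about A: C_y·520 − 270·607 − (2.6·333)·532.5 = 0 → C_y = 624928.5/520 = 1201.79 ≈ 1202 N.
ΣF_y = 0: A_y + 1201.79 − 270 − 2.6·333 = 0 → A_y = -65.99 N.
ΣF_x = 0: no horizontal applied forces, so A_x = 0.

A_x = 0, A_y = -65.99 N, C_y = 1202 N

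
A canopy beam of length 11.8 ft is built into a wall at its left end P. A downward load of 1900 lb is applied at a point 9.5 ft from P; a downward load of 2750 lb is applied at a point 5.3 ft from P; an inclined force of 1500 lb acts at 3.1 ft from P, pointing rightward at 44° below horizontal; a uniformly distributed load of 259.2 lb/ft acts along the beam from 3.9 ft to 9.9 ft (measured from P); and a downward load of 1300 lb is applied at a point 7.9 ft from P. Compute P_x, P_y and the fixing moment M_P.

P_x = -1079 lb, P_y = 8547 lb, M_P = 56860 lb·ft

Resultant of the distributed load: 259.2 × 6 = 1555.2 lb at 6.9 ft from P.
ΣF_x = 0: P_x + 1500·cos44° = 0 → P_x = -1079 lb.
ΣF_y = 0: P_y − 1900 − 2750 − 1500·sin44° − 259.2·6 − 1300 = 0 → P_y = 8547 lb.
ΣM about P: M_P − 1900·9.5 − 2750·5.3 − 1500·sin44°·3.1 − (259.2·6)·6.9 − 1300·7.9 = 0 → M_P = 56860 lb·ft.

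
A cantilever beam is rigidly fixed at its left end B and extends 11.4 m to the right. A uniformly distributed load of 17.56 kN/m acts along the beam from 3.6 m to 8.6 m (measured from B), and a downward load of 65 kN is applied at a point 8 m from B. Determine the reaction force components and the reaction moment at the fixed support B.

B_x = 0, B_y = 152.8 kN, M_B = 1056 kN·m

Resultant of the distributed load: 17.56 × 5 = 87.8 kN at 6.1 m from B.
ΣF_x = 0: B_x = 0.
ΣF_y = 0: B_y − 17.56·5 − 65 = 0 → B_y = 152.8 kN.
ΣM about B: M_B − (17.56·5)·6.1 − 65·8 = 0 → M_B = 1056 kN·m.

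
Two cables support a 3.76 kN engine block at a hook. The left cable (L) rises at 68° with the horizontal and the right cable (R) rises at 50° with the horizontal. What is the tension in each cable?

ΣF_x = 0: −T_L·cos68° + T_R·cos50° = 0 → T_R = 0.582784·T_L.
ΣF_y = 0: T_L·sin68° + T_R·sin50° = 3.76.
Substitute: T_L·(0.927184 + 0.582784·0.766044) = 3.76 → T_L = 2.73729 ≈ 2.737 kN.
Then T_R = 0.582784 × 2.73729 = 1.595 kN.

T_L = 2.737 kN, T_R = 1.595 kN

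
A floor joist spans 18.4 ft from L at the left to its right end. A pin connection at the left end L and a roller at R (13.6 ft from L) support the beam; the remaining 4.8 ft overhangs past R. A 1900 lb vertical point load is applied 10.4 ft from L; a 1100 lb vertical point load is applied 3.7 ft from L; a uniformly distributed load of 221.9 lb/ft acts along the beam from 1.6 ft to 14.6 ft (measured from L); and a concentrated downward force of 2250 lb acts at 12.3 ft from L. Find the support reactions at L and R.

L_x = 0, L_y = 2629 lb, R_y = 5505 lb

Resultant of the distributed load: 221.9 × 13 = 2884.7 lb at 8.1 ft from L.
Moments about L: R_y·13.6 − 1900·10.4 − 1100·3.7 − (221.9·13)·8.1 − 2250·12.3 = 0 → R_y = 74871.07/13.6 = 5505.23 ≈ 5505 lb.
ΣF_y = 0: L_y + 5505.23 − 1900 − 1100 − 221.9·13 − 2250 = 0 → L_y = 2629 lb.
ΣF_x = 0: no horizontal applied forces, so L_x = 0.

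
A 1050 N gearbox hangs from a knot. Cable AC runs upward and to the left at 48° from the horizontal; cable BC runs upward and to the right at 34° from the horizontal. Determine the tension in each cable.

T_AC = 879.0 N, T_BC = 709.5 N

ΣF_x = 0: −T_AC·cos48° + T_BC·cos34° = 0 → T_BC = 0.807117·T_AC.
ΣF_y = 0: T_AC·sin48° + T_BC·sin34° = 1050.
Substitute: T_AC·(0.743145 + 0.807117·0.559193) = 1050 → T_AC = 879.044 ≈ 879.0 N.
Then T_BC = 0.807117 × 879.044 = 709.5 N.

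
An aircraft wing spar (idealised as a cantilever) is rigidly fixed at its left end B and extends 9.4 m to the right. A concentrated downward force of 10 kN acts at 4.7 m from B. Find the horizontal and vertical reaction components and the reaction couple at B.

ΣF_x = 0: B_x = 0.
ΣF_y = 0: B_y − 10 = 0 → B_y = 10.00 kN.
ΣM about B: M_B − 10·4.7 = 0 → M_B = 47.00 kN·m.

B_x = 0, B_y = 10.00 kN, M_B = 47.00 kN·m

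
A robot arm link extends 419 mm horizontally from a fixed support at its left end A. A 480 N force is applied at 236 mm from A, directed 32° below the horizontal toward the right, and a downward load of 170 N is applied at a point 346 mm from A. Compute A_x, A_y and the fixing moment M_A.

A_x = -407.1 N, A_y = 424.4 N, M_A = 118800 N·mm

ΣF_x = 0: A_x + 480·cos32° = 0 → A_x = -407.1 N.
ΣF_y = 0: A_y − 480·sin32° − 170 = 0 → A_y = 424.4 N.
ΣM about A: M_A − 480·sin32°·236 − 170·346 = 0 → M_A = 118800 N·mm.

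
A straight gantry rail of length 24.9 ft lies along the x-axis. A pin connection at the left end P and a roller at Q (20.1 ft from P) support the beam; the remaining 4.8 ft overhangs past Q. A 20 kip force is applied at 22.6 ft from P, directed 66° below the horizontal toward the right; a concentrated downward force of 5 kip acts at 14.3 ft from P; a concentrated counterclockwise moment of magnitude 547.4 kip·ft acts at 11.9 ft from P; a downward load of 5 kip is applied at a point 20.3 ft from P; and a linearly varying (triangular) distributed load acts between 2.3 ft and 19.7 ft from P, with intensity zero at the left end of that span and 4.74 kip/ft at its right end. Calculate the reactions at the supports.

P_x = -8.135 kip, P_y = 39.07 kip, Q_y = 30.43 kip

Resultant of the triangular load: ½ × 4.74 × 17.4 = 41.238 kip, acting at 13.9 ft from P (one-third of the span from the peak).
Taking moments about P: Q_y·20.1 − 20·sin66°·22.6 − 5·14.3 + 547.4 − 5·20.3 − (½·4.74·17.4)·13.9 = 0 → Q_y = 611.731/20.1 = 30.4344 ≈ 30.43 kip.
ΣF_y = 0: P_y + 30.4344 − 20·sin66° − 5 − 5 − ½·4.74·17.4 = 0 → P_y = 39.07 kip.
ΣF_x = 0: P_x + 20·cos66° = 0 → P_x = -8.135 kip.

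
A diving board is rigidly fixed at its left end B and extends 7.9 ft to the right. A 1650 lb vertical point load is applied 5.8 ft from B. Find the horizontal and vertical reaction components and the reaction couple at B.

B_x = 0, B_y = 1650 lb, M_B = 9570 lb·ft

ΣF_x = 0: B_x = 0.
ΣF_y = 0: B_y − 1650 = 0 → B_y = 1650 lb.
ΣM about B: M_B − 1650·5.8 = 0 → M_B = 9570 lb·ft.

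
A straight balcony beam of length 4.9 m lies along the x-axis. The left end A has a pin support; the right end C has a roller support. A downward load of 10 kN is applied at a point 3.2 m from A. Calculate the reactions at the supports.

Moments about A: C_y·4.9 − 10·3.2 = 0 → C_y = 32/4.9 = 6.53061 ≈ 6.531 kN.
ΣF_y = 0: A_y + 6.53061 − 10 = 0 → A_y = 3.469 kN.
ΣF_x = 0: no horizontal applied forces, so A_x = 0.

A_x = 0, A_y = 3.469 kN, C_y = 6.531 kN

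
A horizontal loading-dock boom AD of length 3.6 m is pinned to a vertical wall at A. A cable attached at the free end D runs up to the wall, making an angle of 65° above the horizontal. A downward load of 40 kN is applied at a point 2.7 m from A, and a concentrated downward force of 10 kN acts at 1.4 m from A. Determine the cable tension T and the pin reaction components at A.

T = 37.39 kN, A_x = 15.80 kN, A_y = 16.11 kN

ΣM about A: T·sin65°·3.6 − 40·2.7 − 10·1.4 = 0 → T = 122/(3.6·0.906308) = 37.3922 ≈ 37.39 kN.
ΣF_x = 0: A_x − T·cos65° = 0 → A_x = 37.3922 × 0.422618 = 15.80 kN.
ΣF_y = 0: A_y + T·sin65° − 40 − 10 = 0 → A_y = 50 − 37.3922 × 0.906308 = 16.11 kN.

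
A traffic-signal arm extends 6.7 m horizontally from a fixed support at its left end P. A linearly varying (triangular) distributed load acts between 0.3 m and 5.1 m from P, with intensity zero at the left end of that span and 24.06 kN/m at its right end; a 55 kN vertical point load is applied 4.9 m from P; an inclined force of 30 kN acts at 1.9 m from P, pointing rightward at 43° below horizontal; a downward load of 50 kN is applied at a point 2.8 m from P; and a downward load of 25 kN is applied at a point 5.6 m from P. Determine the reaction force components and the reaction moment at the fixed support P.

Resultant of the triangular load: ½ × 24.06 × 4.8 = 57.744 kN, acting at 3.5 m from P (one-third of the span from the peak).
ΣF_x = 0: P_x + 30·cos43° = 0 → P_x = -21.94 kN.
ΣF_y = 0: P_y − ½·24.06·4.8 − 55 − 30·sin43° − 50 − 25 = 0 → P_y = 208.2 kN.
ΣM about P: M_P − (½·24.06·4.8)·3.5 − 55·4.9 − 30·sin43°·1.9 − 50·2.8 − 25·5.6 = 0 → M_P = 790.5 kN·m.

P_x = -21.94 kN, P_y = 208.2 kN, M_P = 790.5 kN·m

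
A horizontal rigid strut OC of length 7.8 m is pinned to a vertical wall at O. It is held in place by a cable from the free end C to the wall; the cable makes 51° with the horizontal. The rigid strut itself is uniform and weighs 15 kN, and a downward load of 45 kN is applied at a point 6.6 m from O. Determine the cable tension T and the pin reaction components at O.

T = 58.65 kN, O_x = 36.91 kN, O_y = 14.42 kN

ΣM about O: T·sin51°·7.8 − 15·3.9 − 45·6.6 = 0 → T = 355.5/(7.8·0.777146) = 58.6465 ≈ 58.65 kN.
ΣF_x = 0: O_x − T·cos51° = 0 → O_x = 58.6465 × 0.62932 = 36.91 kN.
ΣF_y = 0: O_y + T·sin51° − 15 − 45 = 0 → O_y = 60 − 58.6465 × 0.777146 = 14.42 kN.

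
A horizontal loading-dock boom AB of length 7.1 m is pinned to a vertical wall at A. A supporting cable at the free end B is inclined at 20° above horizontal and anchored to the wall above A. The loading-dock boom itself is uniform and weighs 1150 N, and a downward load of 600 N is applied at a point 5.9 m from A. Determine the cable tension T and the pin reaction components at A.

T = 3139 N, A_x = 2950 N, A_y = 676.4 N

ΣM about A: T·sin20°·7.1 − 1150·3.55 − 600·5.9 = 0 → T = 7622.5/(7.1·0.34202) = 3138.97 ≈ 3139 N.
ΣF_x = 0: A_x − T·cos20° = 0 → A_x = 3138.97 × 0.939693 = 2950 N.
ΣF_y = 0: A_y + T·sin20° − 1150 − 600 = 0 → A_y = 1750 − 3138.97 × 0.34202 = 676.4 N.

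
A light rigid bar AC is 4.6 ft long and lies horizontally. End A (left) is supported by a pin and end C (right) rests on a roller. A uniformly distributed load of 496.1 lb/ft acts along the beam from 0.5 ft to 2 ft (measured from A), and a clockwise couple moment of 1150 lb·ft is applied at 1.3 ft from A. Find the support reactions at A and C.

A_x = 0, A_y = 291.9 lb, C_y = 452.2 lb

Resultant of the distributed load: 496.1 × 1.5 = 744.15 lb at 1.25 ft from A.
Moments about A: C_y·4.6 − (496.1·1.5)·1.25 − 1150 = 0 → C_y = 2080.1875/4.6 = 452.215 ≈ 452.2 lb.
ΣF_y = 0: A_y + 452.215 − 496.1·1.5 = 0 → A_y = 291.9 lb.
ΣF_x = 0: no horizontal applied forces, so A_x = 0.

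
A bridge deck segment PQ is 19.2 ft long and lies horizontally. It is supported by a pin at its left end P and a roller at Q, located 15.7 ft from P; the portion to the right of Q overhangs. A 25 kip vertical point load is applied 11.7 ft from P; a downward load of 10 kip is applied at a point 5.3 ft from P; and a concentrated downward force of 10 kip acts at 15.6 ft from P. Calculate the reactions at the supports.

P_x = 0, P_y = 13.06 kip, Q_y = 31.94 kip

ΣM about P: Q_y·15.7 − 25·11.7 − 10·5.3 − 10·15.6 = 0 → Q_y = 501.5/15.7 = 31.9427 ≈ 31.94 kip.
ΣF_y = 0: P_y + 31.9427 − 25 − 10 − 10 = 0 → P_y = 13.06 kip.
ΣF_x = 0: no horizontal applied forces, so P_x = 0.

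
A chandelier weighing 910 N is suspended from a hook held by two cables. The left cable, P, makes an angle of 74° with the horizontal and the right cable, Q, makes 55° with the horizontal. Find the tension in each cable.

T_P = 671.6 N, T_Q = 322.8 N

ΣF_x = 0: −T_P·cos74° + T_Q·cos55° = 0 → T_Q = 0.480559·T_P.
ΣF_y = 0: T_P·sin74° + T_Q·sin55° = 910.
Substitute: T_P·(0.961262 + 0.480559·0.819152) = 910 → T_P = 671.63 ≈ 671.6 N.
Then T_Q = 0.480559 × 671.63 = 322.8 N.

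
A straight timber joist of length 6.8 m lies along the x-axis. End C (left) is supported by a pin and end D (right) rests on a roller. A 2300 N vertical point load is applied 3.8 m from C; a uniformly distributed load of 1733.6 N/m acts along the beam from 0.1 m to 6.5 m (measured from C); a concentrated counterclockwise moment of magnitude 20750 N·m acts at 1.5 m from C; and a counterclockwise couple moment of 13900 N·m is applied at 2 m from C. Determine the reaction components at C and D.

C_x = 0, C_y = 11820 N, D_y = 1574 N

Resultant of the distributed load: 1733.6 × 6.4 = 11095.04 N at 3.3 m from C.
ΣM about C: D_y·6.8 − 2300·3.8 − (1733.6·6.4)·3.3 + 20750 + 13900 = 0 → D_y = 10703.632/6.8 = 1574.06 ≈ 1574 N.
ΣF_y = 0: C_y + 1574.06 − 2300 − 1733.6·6.4 = 0 → C_y = 11820 N.
ΣF_x = 0: no horizontal applied forces, so C_x = 0.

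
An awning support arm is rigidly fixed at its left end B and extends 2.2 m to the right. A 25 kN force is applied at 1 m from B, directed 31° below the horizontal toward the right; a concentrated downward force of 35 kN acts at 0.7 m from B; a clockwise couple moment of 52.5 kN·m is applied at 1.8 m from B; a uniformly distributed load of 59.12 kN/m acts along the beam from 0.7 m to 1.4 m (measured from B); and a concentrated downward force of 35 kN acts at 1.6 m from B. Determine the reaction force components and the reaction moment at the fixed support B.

B_x = -21.43 kN, B_y = 124.3 kN, M_B = 189.3 kN·m

Resultant of the distributed load: 59.12 × 0.7 = 41.384 kN at 1.05 m from B.
ΣF_x = 0: B_x + 25·cos31° = 0 → B_x = -21.43 kN.
ΣF_y = 0: B_y − 25·sin31° − 35 − 59.12·0.7 − 35 = 0 → B_y = 124.3 kN.
ΣM about B: M_B − 25·sin31°·1 − 35·0.7 − 52.5 − (59.12·0.7)·1.05 − 35·1.6 = 0 → M_B = 189.3 kN·m.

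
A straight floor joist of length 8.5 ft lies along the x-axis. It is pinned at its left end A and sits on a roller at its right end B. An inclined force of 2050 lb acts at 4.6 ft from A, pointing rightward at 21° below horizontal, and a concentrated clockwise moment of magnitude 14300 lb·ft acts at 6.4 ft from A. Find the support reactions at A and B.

A_x = -1914 lb, A_y = -1345 lb, B_y = 2080 lb

Taking moments about A: B_y·8.5 − 2050·sin21°·4.6 − 14300 = 0 → B_y = 17679.4/8.5 = 2079.93 ≈ 2080 lb.
ΣF_y = 0: A_y + 2079.93 − 2050·sin21° = 0 → A_y = -1345 lb.
ΣF_x = 0: A_x + 2050·cos21° = 0 → A_x = -1914 lb.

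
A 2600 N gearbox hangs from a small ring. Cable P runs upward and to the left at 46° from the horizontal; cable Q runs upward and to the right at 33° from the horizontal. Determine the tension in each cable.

T_P = 2221 N, T_Q = 1840 N

ΣF_x = 0: −T_P·cos46° + T_Q·cos33° = 0 → T_Q = 0.828285·T_P.
ΣF_y = 0: T_P·sin46° + T_Q·sin33° = 2600.
Substitute: T_P·(0.71934 + 0.828285·0.544639) = 2600 → T_P = 2221.36 ≈ 2221 N.
Then T_Q = 0.828285 × 2221.36 = 1840 N.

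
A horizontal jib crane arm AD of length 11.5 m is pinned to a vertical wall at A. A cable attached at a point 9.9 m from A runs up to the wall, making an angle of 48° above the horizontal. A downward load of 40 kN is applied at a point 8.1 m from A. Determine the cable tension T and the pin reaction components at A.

ΣM about A: T·sin48°·9.9 − 40·8.1 = 0 → T = 324/(9.9·0.743145) = 44.0389 ≈ 44.04 kN.
ΣF_x = 0: A_x − T·cos48° = 0 → A_x = 44.0389 × 0.669131 = 29.47 kN.
ΣF_y = 0: A_y + T·sin48° − 40 = 0 → A_y = 40 − 44.0389 × 0.743145 = 7.273 kN.

T = 44.04 kN, A_x = 29.47 kN, A_y = 7.273 kN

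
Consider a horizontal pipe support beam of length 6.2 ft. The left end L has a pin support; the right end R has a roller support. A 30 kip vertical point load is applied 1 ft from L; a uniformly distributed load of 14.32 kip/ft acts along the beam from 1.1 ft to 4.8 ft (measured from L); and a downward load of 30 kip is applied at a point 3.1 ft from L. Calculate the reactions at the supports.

Resultant of the distributed load: 14.32 × 3.7 = 52.984 kip at 2.95 ft from L.
ΣM about L: R_y·6.2 − 30·1 − (14.32·3.7)·2.95 − 30·3.1 = 0 → R_y = 279.3028/6.2 = 45.0488 ≈ 45.05 kip.
ΣF_y = 0: L_y + 45.0488 − 30 − 14.32·3.7 − 30 = 0 → L_y = 67.94 kip.
ΣF_x = 0: no horizontal applied forces, so L_x = 0.

L_x = 0, L_y = 67.94 kip, R_y = 45.05 kip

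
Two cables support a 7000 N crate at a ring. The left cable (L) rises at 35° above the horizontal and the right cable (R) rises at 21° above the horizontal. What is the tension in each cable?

T_L = 7883 N, T_R = 6917 N

ΣF_x = 0: −T_L·cos35° + T_R·cos21° = 0 → T_R = 0.877431·T_L.
ΣF_y = 0: T_L·sin35° + T_R·sin21° = 7000.
Substitute: T_L·(0.573576 + 0.877431·0.358368) = 7000 → T_L = 7882.71 ≈ 7883 N.
Then T_R = 0.877431 × 7882.71 = 6917 N.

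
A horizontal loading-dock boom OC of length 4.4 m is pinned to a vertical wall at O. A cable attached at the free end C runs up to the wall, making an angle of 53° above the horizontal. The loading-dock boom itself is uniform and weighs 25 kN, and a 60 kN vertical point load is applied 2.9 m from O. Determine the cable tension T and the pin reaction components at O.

T = 65.17 kN, O_x = 39.22 kN, O_y = 32.95 kN

ΣM about O: T·sin53°·4.4 − 25·2.2 − 60·2.9 = 0 → T = 229/(4.4·0.798636) = 65.1679 ≈ 65.17 kN.
ΣF_x = 0: O_x − T·cos53° = 0 → O_x = 65.1679 × 0.601815 = 39.22 kN.
ΣF_y = 0: O_y + T·sin53° − 25 − 60 = 0 → O_y = 85 − 65.1679 × 0.798636 = 32.95 kN.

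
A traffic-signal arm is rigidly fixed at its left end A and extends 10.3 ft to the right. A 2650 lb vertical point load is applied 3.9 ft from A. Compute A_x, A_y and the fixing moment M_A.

ΣF_x = 0: A_x = 0.
ΣF_y = 0: A_y − 2650 = 0 → A_y = 2650 lb.
ΣM about A: M_A − 2650·3.9 = 0 → M_A = 10340 lb·ft.

A_x = 0, A_y = 2650 lb, M_A = 10340 lb·ft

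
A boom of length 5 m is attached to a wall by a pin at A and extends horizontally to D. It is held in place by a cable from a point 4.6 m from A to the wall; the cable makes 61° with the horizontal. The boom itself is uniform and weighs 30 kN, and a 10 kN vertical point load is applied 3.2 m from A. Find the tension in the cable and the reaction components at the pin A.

ΣM about A: T·sin61°·4.6 − 30·2.5 − 10·3.2 = 0 → T = 107/(4.6·0.87462) = 26.5954 ≈ 26.60 kN.
ΣF_x = 0: A_x − T·cos61° = 0 → A_x = 26.5954 × 0.48481 = 12.89 kN.
ΣF_y = 0: A_y + T·sin61° − 30 − 10 = 0 → A_y = 40 − 26.5954 × 0.87462 = 16.74 kN.

T = 26.60 kN, A_x = 12.89 kN, A_y = 16.74 kN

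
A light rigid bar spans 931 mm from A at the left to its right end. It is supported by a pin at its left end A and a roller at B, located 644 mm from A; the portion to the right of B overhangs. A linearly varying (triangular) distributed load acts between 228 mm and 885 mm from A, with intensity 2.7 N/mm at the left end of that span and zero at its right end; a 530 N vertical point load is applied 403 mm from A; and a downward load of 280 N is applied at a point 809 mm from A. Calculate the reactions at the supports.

Resultant of the triangular load: ½ × 2.7 × 657 = 886.95 N, acting at 447 mm from A (one-third of the span from the peak).
ΣM about A: B_y·644 − (½·2.7·657)·447 − 530·403 − 280·809 = 0 → B_y = 836576.65/644 = 1299.03 ≈ 1299 N.
ΣF_y = 0: A_y + 1299.03 − ½·2.7·657 − 530 − 280 = 0 → A_y = 397.9 N.
ΣF_x = 0: no horizontal applied forces, so A_x = 0.

A_x = 0, A_y = 397.9 N, B_y = 1299 N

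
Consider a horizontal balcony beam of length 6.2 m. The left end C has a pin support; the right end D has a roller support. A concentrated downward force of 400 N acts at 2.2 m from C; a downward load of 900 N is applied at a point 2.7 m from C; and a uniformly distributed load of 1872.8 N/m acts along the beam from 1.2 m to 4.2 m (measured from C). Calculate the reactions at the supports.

C_x = 0, C_y = 3938 N, D_y = 2981 N

Resultant of the distributed load: 1872.8 × 3 = 5618.4 N at 2.7 m from C.
ΣM about C: D_y·6.2 − 400·2.2 − 900·2.7 − (1872.8·3)·2.7 = 0 → D_y = 18479.68/6.2 = 2980.59 ≈ 2981 N.
ΣF_y = 0: C_y + 2980.59 − 400 − 900 − 1872.8·3 = 0 → C_y = 3938 N.
ΣF_x = 0: no horizontal applied forces, so C_x = 0.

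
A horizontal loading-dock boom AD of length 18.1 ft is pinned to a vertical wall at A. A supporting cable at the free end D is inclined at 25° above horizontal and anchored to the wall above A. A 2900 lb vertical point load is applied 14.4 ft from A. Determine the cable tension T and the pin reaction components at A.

ΣM about A: T·sin25°·18.1 − 2900·14.4 = 0 → T = 41760/(18.1·0.422618) = 5459.26 ≈ 5459 lb.
ΣF_x = 0: A_x − T·cos25° = 0 → A_x = 5459.26 × 0.906308 = 4948 lb.
ΣF_y = 0: A_y + T·sin25° − 2900 = 0 → A_y = 2900 − 5459.26 × 0.422618 = 592.8 lb.

T = 5459 lb, A_x = 4948 lb, A_y = 592.8 lb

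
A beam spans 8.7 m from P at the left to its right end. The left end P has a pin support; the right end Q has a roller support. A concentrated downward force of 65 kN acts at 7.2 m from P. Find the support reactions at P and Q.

P_x = 0, P_y = 11.21 kN, Q_y = 53.79 kN

Taking moments about P: Q_y·8.7 − 65·7.2 = 0 → Q_y = 468/8.7 = 53.7931 ≈ 53.79 kN.
ΣF_y = 0: P_y + 53.7931 − 65 = 0 → P_y = 11.21 kN.
ΣF_x = 0: no horizontal applied forces, so P_x = 0.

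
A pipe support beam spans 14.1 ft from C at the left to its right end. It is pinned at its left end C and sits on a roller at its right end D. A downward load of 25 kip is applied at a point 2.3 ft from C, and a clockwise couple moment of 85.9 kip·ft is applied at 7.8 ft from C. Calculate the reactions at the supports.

Moments about C: D_y·14.1 − 25·2.3 − 85.9 = 0 → D_y = 143.4/14.1 = 10.1702 ≈ 10.17 kip.
ΣF_y = 0: C_y + 10.1702 − 25 = 0 → C_y = 14.83 kip.
ΣF_x = 0: no horizontal applied forces, so C_x = 0.

C_x = 0, C_y = 14.83 kip, D_y = 10.17 kip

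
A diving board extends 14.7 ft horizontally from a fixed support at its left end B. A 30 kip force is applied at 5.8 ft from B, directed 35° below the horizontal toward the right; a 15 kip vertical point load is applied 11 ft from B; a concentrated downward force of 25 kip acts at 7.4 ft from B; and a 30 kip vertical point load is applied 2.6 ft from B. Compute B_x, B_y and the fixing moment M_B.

ΣF_x = 0: B_x + 30·cos35° = 0 → B_x = -24.57 kip.
ΣF_y = 0: B_y − 30·sin35° − 15 − 25 − 30 = 0 → B_y = 87.21 kip.
ΣM about B: M_B − 30·sin35°·5.8 − 15·11 − 25·7.4 − 30·2.6 = 0 → M_B = 527.8 kip·ft.

B_x = -24.57 kip, B_y = 87.21 kip, M_B = 527.8 kip·ft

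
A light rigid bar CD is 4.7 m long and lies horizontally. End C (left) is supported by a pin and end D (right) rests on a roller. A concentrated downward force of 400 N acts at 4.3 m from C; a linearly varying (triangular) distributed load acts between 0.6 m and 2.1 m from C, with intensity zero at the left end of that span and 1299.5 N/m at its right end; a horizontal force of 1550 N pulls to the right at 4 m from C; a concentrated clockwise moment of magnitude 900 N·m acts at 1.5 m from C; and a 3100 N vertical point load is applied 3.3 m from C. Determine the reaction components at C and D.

Resultant of the triangular load: ½ × 1299.5 × 1.5 = 974.625 N, acting at 1.6 m from C (one-third of the span from the peak).
Taking moments about C: D_y·4.7 − 400·4.3 − (½·1299.5·1.5)·1.6 − 900 − 3100·3.3 = 0 → D_y = 14409.4/4.7 = 3065.83 ≈ 3066 N.
ΣF_y = 0: C_y + 3065.83 − 400 − ½·1299.5·1.5 − 3100 = 0 → C_y = 1409 N.
ΣF_x = 0: C_x + 1550 = 0 → C_x = -1550 N.

C_x = -1550 N, C_y = 1409 N, D_y = 3066 N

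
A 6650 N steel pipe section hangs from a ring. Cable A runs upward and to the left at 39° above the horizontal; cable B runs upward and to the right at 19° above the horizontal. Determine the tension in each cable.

ΣF_x = 0: −T_A·cos39° + T_B·cos19° = 0 → T_B = 0.821926·T_A.
ΣF_y = 0: T_A·sin39° + T_B·sin19° = 6650.
Substitute: T_A·(0.62932 + 0.821926·0.325568) = 6650 → T_A = 7414.32 ≈ 7414 N.
Then T_B = 0.821926 × 7414.32 = 6094 N.

T_A = 7414 N, T_B = 6094 N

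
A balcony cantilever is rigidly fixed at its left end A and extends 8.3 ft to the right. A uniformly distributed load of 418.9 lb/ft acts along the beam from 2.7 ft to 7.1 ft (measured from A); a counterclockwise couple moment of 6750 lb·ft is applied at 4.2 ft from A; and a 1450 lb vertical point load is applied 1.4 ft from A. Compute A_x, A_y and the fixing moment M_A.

Resultant of the distributed load: 418.9 × 4.4 = 1843.16 lb at 4.9 ft from A.
ΣF_x = 0: A_x = 0.
ΣF_y = 0: A_y − 418.9·4.4 − 1450 = 0 → A_y = 3293 lb.
ΣM about A: M_A − (418.9·4.4)·4.9 + 6750 − 1450·1.4 = 0 → M_A = 4311 lb·ft.

A_x = 0, A_y = 3293 lb, M_A = 4311 lb·ft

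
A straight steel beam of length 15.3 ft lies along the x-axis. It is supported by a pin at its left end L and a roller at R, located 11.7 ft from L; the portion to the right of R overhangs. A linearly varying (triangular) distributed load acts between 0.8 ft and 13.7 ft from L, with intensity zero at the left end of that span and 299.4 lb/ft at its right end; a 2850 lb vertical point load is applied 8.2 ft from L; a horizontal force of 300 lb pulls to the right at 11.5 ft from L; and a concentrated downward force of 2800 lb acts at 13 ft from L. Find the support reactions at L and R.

L_x = -300.0 lb, L_y = 921.1 lb, R_y = 6660 lb

Resultant of the triangular load: ½ × 299.4 × 12.9 = 1931.13 lb, acting at 9.4 ft from L (one-third of the span from the peak).
Moments about L: R_y·11.7 − (½·299.4·12.9)·9.4 − 2850·8.2 − 2800·13 = 0 → R_y = 77922.622/11.7 = 6660.05 ≈ 6660 lb.
ΣF_y = 0: L_y + 6660.05 − ½·299.4·12.9 − 2850 − 2800 = 0 → L_y = 921.1 lb.
ΣF_x = 0: L_x + 300 = 0 → L_x = -300.0 lb.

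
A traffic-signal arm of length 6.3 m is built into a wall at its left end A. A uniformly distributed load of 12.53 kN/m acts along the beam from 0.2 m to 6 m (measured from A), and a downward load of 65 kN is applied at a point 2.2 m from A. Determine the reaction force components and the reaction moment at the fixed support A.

A_x = 0, A_y = 137.7 kN, M_A = 368.3 kN·m

Resultant of the distributed load: 12.53 × 5.8 = 72.674 kN at 3.1 m from A.
ΣF_x = 0: A_x = 0.
ΣF_y = 0: A_y − 12.53·5.8 − 65 = 0 → A_y = 137.7 kN.
ΣM about A: M_A − (12.53·5.8)·3.1 − 65·2.2 = 0 → M_A = 368.3 kN·m.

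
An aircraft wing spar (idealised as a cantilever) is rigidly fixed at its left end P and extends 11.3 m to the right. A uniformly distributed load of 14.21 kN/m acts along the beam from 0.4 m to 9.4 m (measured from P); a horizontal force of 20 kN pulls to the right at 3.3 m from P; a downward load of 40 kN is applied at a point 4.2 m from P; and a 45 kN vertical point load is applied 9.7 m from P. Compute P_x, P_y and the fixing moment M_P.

Resultant of the distributed load: 14.21 × 9 = 127.89 kN at 4.9 m from P.
ΣF_x = 0: P_x + 20 = 0 → P_x = -20.00 kN.
ΣF_y = 0: P_y − 14.21·9 − 40 − 45 = 0 → P_y = 212.9 kN.
ΣM about P: M_P − (14.21·9)·4.9 − 40·4.2 − 45·9.7 = 0 → M_P = 1231 kN·m.

P_x = -20.00 kN, P_y = 212.9 kN, M_P = 1231 kN·m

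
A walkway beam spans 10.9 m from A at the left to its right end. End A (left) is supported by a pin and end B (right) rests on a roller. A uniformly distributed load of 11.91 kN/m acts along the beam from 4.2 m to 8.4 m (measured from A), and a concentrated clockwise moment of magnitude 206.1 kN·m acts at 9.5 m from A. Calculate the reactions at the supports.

A_x = 0, A_y = 2.202 kN, B_y = 47.82 kN

Resultant of the distributed load: 11.91 × 4.2 = 50.022 kN at 6.3 m from A.
ΣM about A: B_y·10.9 − (11.91·4.2)·6.3 − 206.1 = 0 → B_y = 521.2386/10.9 = 47.8201 ≈ 47.82 kN.
ΣF_y = 0: A_y + 47.8201 − 11.91·4.2 = 0 → A_y = 2.202 kN.
ΣF_x = 0: no horizontal applied forces, so A_x = 0.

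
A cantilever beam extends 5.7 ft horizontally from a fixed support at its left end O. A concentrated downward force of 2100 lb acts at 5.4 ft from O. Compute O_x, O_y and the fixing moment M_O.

ΣF_x = 0: O_x = 0.
ΣF_y = 0: O_y − 2100 = 0 → O_y = 2100 lb.
ΣM about O: M_O − 2100·5.4 = 0 → M_O = 11340 lb·ft.

O_x = 0, O_y = 2100 lb, M_O = 11340 lb·ft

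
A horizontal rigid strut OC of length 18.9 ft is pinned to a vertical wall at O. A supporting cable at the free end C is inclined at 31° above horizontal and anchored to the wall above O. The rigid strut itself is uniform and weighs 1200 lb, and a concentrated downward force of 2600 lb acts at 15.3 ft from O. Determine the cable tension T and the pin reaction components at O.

T = 5252 lb, O_x = 4501 lb, O_y = 1095 lb

ΣM about O: T·sin31°·18.9 − 1200·9.45 − 2600·15.3 = 0 → T = 51120/(18.9·0.515038) = 5251.58 ≈ 5252 lb.
ΣF_x = 0: O_x − T·cos31° = 0 → O_x = 5251.58 × 0.857167 = 4501 lb.
ΣF_y = 0: O_y + T·sin31° − 1200 − 2600 = 0 → O_y = 3800 − 5251.58 × 0.515038 = 1095 lb.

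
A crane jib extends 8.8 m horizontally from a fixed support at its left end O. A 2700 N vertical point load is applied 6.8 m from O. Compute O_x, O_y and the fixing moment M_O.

ΣF_x = 0: O_x = 0.
ΣF_y = 0: O_y − 2700 = 0 → O_y = 2700 N.
ΣM about O: M_O − 2700·6.8 = 0 → M_O = 18360 N·m.

O_x = 0, O_y = 2700 N, M_O = 18360 N·m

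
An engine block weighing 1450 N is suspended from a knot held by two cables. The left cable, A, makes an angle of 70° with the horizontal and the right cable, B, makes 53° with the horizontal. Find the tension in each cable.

ΣF_x = 0: −T_A·cos70° + T_B·cos53° = 0 → T_B = 0.568314·T_A.
ΣF_y = 0: T_A·sin70° + T_B·sin53° = 1450.
Substitute: T_A·(0.939693 + 0.568314·0.798636) = 1450 → T_A = 1040.49 ≈ 1040 N.
Then T_B = 0.568314 × 1040.49 = 591.3 N.

T_A = 1040 N, T_B = 591.3 N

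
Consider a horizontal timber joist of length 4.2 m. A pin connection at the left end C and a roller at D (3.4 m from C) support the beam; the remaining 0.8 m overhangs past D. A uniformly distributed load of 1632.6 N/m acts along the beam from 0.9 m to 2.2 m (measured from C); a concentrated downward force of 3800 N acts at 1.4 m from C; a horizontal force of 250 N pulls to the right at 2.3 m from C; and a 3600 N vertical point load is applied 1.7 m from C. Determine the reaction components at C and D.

C_x = -250.0 N, C_y = 5190 N, D_y = 4332 N

Resultant of the distributed load: 1632.6 × 1.3 = 2122.38 N at 1.55 m from C.
ΣM about C: D_y·3.4 − (1632.6·1.3)·1.55 − 3800·1.4 − 3600·1.7 = 0 → D_y = 14729.689/3.4 = 4332.26 ≈ 4332 N.
ΣF_y = 0: C_y + 4332.26 − 1632.6·1.3 − 3800 − 3600 = 0 → C_y = 5190 N.
ΣF_x = 0: C_x + 250 = 0 → C_x = -250.0 N.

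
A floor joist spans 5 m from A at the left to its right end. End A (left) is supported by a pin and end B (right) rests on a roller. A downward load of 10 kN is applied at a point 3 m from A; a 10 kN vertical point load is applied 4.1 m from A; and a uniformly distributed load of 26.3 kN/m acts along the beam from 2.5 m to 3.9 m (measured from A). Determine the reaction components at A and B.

Resultant of the distributed load: 26.3 × 1.4 = 36.82 kN at 3.2 m from A.
Moments about A: B_y·5 − 10·3 − 10·4.1 − (26.3·1.4)·3.2 = 0 → B_y = 188.824/5 = 37.7648 ≈ 37.76 kN.
ΣF_y = 0: A_y + 37.7648 − 10 − 10 − 26.3·1.4 = 0 → A_y = 19.06 kN.
ΣF_x = 0: no horizontal applied forces, so A_x = 0.

A_x = 0, A_y = 19.06 kN, B_y = 37.76 kN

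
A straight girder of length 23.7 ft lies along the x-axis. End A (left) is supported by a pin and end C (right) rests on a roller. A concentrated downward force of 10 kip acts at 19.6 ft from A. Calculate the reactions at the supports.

A_x = 0, A_y = 1.730 kip, C_y = 8.270 kip

Taking moments about A: C_y·23.7 − 10·19.6 = 0 → C_y = 196/23.7 = 8.27004 ≈ 8.270 kip.
ΣF_y = 0: A_y + 8.27004 − 10 = 0 → A_y = 1.730 kip.
ΣF_x = 0: no horizontal applied forces, so A_x = 0.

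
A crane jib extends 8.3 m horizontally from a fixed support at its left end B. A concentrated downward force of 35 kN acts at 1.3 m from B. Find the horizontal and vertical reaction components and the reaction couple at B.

ΣF_x = 0: B_x = 0.
ΣF_y = 0: B_y − 35 = 0 → B_y = 35.00 kN.
ΣM about B: M_B − 35·1.3 = 0 → M_B = 45.50 kN·m.

B_x = 0, B_y = 35.00 kN, M_B = 45.50 kN·m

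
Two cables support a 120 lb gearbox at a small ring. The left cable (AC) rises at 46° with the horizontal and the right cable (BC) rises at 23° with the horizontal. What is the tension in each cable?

ΣF_x = 0: −T_AC·cos46° + T_BC·cos23° = 0 → T_BC = 0.754649·T_AC.
ΣF_y = 0: T_AC·sin46° + T_BC·sin23° = 120.
Substitute: T_AC·(0.71934 + 0.754649·0.390731) = 120 → T_AC = 118.319 ≈ 118.3 lb.
Then T_BC = 0.754649 × 118.319 = 89.29 lb.

T_AC = 118.3 lb, T_BC = 89.29 lb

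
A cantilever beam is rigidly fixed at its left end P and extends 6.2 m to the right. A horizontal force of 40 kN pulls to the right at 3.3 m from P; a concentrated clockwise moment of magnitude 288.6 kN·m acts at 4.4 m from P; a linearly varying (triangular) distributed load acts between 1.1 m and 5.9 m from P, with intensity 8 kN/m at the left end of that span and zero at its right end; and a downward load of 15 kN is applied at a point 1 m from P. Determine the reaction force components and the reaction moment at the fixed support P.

P_x = -40.00 kN, P_y = 34.20 kN, M_P = 355.4 kN·m

Resultant of the triangular load: ½ × 8 × 4.8 = 19.2 kN, acting at 2.7 m from P (one-third of the span from the peak).
ΣF_x = 0: P_x + 40 = 0 → P_x = -40.00 kN.
ΣF_y = 0: P_y − ½·8·4.8 − 15 = 0 → P_y = 34.20 kN.
ΣM about P: M_P − 288.6 − (½·8·4.8)·2.7 − 15·1 = 0 → M_P = 355.4 kN·m.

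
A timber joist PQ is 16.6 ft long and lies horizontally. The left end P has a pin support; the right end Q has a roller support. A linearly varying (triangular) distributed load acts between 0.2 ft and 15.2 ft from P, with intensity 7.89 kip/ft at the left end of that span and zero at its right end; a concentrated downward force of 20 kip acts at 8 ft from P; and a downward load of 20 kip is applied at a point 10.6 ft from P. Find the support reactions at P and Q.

Resultant of the triangular load: ½ × 7.89 × 15 = 59.175 kip, acting at 5.2 ft from P (one-third of the span from the peak).
ΣM about P: Q_y·16.6 − (½·7.89·15)·5.2 − 20·8 − 20·10.6 = 0 → Q_y = 679.71/16.6 = 40.9464 ≈ 40.95 kip.
ΣF_y = 0: P_y + 40.9464 − ½·7.89·15 − 20 − 20 = 0 → P_y = 58.23 kip.
ΣF_x = 0: no horizontal applied forces, so P_x = 0.

P_x = 0, P_y = 58.23 kip, Q_y = 40.95 kip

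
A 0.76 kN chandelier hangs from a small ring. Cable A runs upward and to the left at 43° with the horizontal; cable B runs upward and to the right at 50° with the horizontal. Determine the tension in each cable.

ΣF_x = 0: −T_A·cos43° + T_B·cos50° = 0 → T_B = 1.13778·T_A.
ΣF_y = 0: T_A·sin43° + T_B·sin50° = 0.76.
Substitute: T_A·(0.681998 + 1.13778·0.766044) = 0.76 → T_A = 0.48919 ≈ 0.4892 kN.
Then T_B = 1.13778 × 0.48919 = 0.5566 kN.

T_A = 0.4892 kN, T_B = 0.5566 kN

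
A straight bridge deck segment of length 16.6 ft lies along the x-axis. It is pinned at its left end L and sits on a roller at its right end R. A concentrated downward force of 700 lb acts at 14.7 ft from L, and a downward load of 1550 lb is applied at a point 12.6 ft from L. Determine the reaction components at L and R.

L_x = 0, L_y = 453.6 lb, R_y = 1796 lb

Taking moments about L: R_y·16.6 − 700·14.7 − 1550·12.6 = 0 → R_y = 29820/16.6 = 1796.39 ≈ 1796 lb.
ΣF_y = 0: L_y + 1796.39 − 700 − 1550 = 0 → L_y = 453.6 lb.
ΣF_x = 0: no horizontal applied forces, so L_x = 0.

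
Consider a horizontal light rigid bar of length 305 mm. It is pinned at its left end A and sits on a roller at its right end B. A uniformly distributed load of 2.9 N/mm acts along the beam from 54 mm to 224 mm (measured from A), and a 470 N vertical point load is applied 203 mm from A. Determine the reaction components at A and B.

Resultant of the distributed load: 2.9 × 170 = 493 N at 139 mm from A.
Taking moments about A: B_y·305 − (2.9·170)·139 − 470·203 = 0 → B_y = 163937/305 = 537.498 ≈ 537.5 N.
ΣF_y = 0: A_y + 537.498 − 2.9·170 − 470 = 0 → A_y = 425.5 N.
ΣF_x = 0: no horizontal applied forces, so A_x = 0.

A_x = 0, A_y = 425.5 N, B_y = 537.5 N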